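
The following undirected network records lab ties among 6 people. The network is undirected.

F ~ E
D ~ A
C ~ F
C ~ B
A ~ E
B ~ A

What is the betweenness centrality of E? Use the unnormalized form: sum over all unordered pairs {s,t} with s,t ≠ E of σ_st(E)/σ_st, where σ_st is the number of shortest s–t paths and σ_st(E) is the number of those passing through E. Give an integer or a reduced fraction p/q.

Pairs whose geodesics pass through E — D–F: 1; F–A: 1.
All other pairs contribute 0.
Summing the contributions gives betweenness(E) = 2.

2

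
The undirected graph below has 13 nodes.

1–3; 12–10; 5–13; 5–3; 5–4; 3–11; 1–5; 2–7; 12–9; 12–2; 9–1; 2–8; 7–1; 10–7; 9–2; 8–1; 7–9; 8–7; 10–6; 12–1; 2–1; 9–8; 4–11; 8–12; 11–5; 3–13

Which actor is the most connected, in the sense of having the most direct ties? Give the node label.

1

Degrees — 1:7, 2:5, 3:4, 4:2, 5:5, 6:1, 7:5, 8:5, 9:5, 10:3, 11:3, 12:5, 13:2.
The maximum is 7, attained only by 1.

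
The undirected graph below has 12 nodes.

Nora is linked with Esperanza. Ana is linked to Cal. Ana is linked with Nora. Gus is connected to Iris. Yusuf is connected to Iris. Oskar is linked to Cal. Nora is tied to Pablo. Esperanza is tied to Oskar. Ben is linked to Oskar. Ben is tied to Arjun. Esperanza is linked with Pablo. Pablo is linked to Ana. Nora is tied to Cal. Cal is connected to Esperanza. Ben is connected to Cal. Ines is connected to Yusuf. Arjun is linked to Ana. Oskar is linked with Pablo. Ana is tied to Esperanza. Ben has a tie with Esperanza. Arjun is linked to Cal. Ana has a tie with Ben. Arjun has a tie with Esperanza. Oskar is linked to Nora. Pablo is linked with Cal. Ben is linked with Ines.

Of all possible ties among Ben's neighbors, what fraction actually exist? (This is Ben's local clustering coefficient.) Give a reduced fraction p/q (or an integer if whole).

8/15

Ben's neighbors: Ana, Arjun, Cal, Esperanza, Ines, and Oskar (k = 6).
Possible neighbor pairs: C(6,2) = 15. Edges among them: Ana–Arjun, Ana–Cal, Ana–Esperanza, Arjun–Cal, Arjun–Esperanza, Cal–Esperanza, Cal–Oskar, Esperanza–Oskar → e = 8.
Clustering(Ben) = 8/15.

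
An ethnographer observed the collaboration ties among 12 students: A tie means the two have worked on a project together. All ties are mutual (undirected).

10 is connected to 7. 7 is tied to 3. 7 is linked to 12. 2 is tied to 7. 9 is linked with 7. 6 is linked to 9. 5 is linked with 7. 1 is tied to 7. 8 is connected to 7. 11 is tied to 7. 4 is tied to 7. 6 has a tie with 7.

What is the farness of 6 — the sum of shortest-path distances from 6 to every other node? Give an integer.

20

Distances from 6: 1:2, 2:2, 3:2, 4:2, 5:2, 7:1, 8:2, 9:1, 10:2, 11:2, 12:2.
Sum = 2 + 2 + 2 + 2 + 2 + 1 + 2 + 1 + 2 + 2 + 2 = 20.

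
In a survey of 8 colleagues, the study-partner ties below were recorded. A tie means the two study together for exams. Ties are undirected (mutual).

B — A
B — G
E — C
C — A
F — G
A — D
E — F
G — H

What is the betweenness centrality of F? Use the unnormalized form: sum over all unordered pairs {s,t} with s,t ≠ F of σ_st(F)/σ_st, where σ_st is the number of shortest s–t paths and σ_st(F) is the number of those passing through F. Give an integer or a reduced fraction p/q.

7/2

Pairs whose geodesics pass through F — C–H: 1/2; C–G: 1/2; B–E: 1/2; H–E: 1; G–E: 1.
All other pairs contribute 0.
Summing the contributions gives betweenness(F) = 7/2.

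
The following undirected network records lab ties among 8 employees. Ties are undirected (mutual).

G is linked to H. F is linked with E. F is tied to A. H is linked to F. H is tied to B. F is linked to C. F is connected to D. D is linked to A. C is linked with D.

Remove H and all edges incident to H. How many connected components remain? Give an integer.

3

Without H, the remaining ties split the others into: {A, C, D, E, F}; {B}; {G}.
That's 3 separate components.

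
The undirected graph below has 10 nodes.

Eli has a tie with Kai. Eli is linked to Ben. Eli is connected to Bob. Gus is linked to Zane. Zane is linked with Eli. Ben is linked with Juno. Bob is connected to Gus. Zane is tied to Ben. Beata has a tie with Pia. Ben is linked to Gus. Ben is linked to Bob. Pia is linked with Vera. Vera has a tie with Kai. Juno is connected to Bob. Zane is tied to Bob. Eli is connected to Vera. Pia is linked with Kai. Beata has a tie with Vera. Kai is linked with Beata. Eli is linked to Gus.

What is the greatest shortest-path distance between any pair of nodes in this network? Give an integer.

4

Eccentricity of each node (its greatest distance to any other): Beata:4, Ben:3, Bob:3, Eli:2, Gus:3, Juno:4, Kai:3, Pia:4, Vera:3, Zane:3.
The maximum eccentricity is 4, realized for instance by the pair Juno–Beata via Juno – Ben – Eli – Vera – Beata. So the diameter is 4.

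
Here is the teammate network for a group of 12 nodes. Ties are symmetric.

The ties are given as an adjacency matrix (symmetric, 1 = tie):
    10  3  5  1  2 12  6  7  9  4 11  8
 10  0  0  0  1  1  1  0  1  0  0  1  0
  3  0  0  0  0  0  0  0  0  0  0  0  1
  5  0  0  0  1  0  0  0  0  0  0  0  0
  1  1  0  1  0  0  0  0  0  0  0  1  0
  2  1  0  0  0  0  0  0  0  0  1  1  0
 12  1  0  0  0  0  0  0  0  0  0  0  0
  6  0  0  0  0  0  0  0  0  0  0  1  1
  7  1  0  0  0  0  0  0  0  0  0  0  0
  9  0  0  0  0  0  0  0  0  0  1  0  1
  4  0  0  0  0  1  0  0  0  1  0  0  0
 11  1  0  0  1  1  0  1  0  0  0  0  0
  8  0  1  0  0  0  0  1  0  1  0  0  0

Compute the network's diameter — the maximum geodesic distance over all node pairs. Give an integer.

5

Eccentricity of each node (its greatest distance to any other): 1:4, 2:4, 3:5, 4:4, 5:5, 6:3, 7:5, 8:4, 9:5, 10:4, 11:3, 12:5.
The maximum eccentricity is 5, realized for instance by the pair 3–5 via 3 – 8 – 6 – 11 – 1 – 5. So the diameter is 5.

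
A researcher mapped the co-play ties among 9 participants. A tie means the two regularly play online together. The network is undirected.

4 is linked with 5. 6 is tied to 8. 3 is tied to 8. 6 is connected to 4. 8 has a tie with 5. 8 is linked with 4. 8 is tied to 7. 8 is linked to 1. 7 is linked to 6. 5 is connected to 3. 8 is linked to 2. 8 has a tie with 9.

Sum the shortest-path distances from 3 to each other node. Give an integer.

Distances from 3: 1:2, 2:2, 4:2, 5:1, 6:2, 7:2, 8:1, 9:2.
Sum = 2 + 2 + 2 + 1 + 2 + 2 + 1 + 2 = 14.

14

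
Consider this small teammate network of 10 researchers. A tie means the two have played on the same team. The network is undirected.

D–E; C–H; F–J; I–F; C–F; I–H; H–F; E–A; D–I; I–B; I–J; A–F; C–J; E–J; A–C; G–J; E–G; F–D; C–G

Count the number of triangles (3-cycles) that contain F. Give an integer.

6

F's neighbors: A, C, D, H, I, and J.
Neighbor pairs that are themselves tied: F–A–C; F–C–H; F–C–J; F–D–I; F–H–I; F–I–J. Each forms one triangle with F, for 6 in total.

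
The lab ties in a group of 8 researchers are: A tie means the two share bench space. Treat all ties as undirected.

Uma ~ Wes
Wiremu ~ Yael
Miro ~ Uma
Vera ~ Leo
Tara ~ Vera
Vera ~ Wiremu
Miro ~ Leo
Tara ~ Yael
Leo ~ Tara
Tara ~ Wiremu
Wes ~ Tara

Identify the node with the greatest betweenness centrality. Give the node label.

Tara

Unnormalized betweenness of each node: Leo:9/2, Miro:3/2, Tara:10, Uma:1, Vera:1, Wes:7/2, Wiremu:1/2, Yael:0.
Tara has the largest value, 10, making it the main broker — the node through which the most shortest paths run.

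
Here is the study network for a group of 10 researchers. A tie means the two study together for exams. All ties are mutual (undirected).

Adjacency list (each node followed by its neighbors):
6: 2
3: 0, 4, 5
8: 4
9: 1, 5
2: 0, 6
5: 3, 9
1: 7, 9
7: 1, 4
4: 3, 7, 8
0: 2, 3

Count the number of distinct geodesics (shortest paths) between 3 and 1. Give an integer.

The shortest distance is 3. The length-3 paths are: 3–4–7–1; 3–5–9–1.
That gives 2 distinct shortest paths.

2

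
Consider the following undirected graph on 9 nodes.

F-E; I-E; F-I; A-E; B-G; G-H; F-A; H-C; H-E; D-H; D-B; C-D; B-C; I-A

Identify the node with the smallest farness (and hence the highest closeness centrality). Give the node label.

H

Farness (sum of distances to all others) for each node — A:18, B:20, C:16, D:16, E:13, F:18, G:17, H:12, I:18.
The smallest farness is 12, for H, so H has the highest closeness.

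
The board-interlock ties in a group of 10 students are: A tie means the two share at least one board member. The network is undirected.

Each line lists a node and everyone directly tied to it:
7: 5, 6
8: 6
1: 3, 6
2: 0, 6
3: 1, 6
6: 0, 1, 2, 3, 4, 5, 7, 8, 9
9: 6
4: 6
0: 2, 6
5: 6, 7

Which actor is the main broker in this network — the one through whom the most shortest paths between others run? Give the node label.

6

Unnormalized betweenness of each node: 0:0, 1:0, 2:0, 3:0, 4:0, 5:0, 6:33, 7:0, 8:0, 9:0.
6 has the largest value, 33, making it the main broker — the node through which the most shortest paths run.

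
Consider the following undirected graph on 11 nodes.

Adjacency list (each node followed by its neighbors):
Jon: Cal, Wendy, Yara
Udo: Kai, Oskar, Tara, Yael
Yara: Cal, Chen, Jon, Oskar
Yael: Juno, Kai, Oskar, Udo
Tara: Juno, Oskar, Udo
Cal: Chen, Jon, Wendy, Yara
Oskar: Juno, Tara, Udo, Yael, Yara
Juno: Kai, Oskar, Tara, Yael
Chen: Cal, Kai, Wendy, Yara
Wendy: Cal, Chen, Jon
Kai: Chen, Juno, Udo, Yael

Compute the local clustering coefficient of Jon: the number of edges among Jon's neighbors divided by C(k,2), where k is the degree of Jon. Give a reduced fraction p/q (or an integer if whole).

Jon's neighbors: Cal, Wendy, and Yara (k = 3).
Possible neighbor pairs: C(3,2) = 3. Edges among them: Cal–Wendy, Cal–Yara → e = 2.
Clustering(Jon) = 2/3.

2/3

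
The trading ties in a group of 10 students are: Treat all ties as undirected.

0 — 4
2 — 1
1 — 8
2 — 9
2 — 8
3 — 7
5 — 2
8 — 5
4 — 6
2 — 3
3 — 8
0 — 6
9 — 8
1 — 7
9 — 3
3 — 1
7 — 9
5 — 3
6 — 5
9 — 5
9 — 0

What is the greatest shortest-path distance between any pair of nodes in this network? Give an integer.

4

Eccentricity of each node (its greatest distance to any other): 0:3, 1:4, 2:3, 3:3, 4:4, 5:2, 6:3, 7:3, 8:3, 9:2.
The maximum eccentricity is 4, realized for instance by the pair 4–1 via 4 – 6 – 5 – 2 – 1. So the diameter is 4.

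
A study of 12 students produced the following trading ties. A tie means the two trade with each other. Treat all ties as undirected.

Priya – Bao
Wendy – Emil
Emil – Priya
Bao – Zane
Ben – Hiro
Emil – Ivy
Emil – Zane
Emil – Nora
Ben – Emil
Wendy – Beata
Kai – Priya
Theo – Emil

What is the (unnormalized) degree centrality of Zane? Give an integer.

2

Zane is directly tied to Bao and Emil. That is 2 neighbors, so the degree of Zane is 2.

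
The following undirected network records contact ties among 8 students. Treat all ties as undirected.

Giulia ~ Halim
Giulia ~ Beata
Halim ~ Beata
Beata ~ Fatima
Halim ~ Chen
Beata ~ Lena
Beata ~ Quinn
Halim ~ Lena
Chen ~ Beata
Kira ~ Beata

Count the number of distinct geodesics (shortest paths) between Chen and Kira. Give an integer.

1

The shortest distance is 2, and the only length-2 path is Chen–Beata–Kira. So there is exactly 1 shortest path.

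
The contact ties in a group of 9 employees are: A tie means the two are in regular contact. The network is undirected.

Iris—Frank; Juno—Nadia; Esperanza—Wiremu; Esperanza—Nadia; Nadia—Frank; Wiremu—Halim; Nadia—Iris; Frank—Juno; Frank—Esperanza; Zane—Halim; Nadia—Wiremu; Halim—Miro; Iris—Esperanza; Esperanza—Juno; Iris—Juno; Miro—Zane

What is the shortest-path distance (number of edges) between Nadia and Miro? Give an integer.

One shortest route is Nadia – Wiremu – Halim – Miro, which uses 3 edges, and at distance 2 from Nadia we only reach {Halim}, which does not include Miro. So d(Nadia,Miro) = 3.

3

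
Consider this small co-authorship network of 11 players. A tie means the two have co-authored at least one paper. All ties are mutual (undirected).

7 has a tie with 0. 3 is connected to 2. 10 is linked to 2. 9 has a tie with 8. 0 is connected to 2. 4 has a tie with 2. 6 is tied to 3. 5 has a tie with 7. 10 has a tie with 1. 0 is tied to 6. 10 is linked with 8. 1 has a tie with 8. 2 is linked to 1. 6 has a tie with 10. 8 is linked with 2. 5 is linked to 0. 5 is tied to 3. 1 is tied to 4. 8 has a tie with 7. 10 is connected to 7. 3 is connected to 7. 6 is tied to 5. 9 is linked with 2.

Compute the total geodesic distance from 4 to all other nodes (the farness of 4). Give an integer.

Distances from 4: 0:2, 1:1, 2:1, 3:2, 5:3, 6:3, 7:3, 8:2, 9:2, 10:2.
Sum = 2 + 1 + 1 + 2 + 3 + 3 + 3 + 2 + 2 + 2 = 21.

21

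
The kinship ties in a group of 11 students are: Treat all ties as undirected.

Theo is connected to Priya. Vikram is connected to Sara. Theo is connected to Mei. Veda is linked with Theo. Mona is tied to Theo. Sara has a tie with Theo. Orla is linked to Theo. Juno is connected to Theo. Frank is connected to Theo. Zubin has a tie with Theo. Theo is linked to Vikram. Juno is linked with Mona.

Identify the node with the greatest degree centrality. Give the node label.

Theo

Degrees — Frank:1, Juno:2, Mei:1, Mona:2, Orla:1, Priya:1, Sara:2, Theo:10, Veda:1, Vikram:2, Zubin:1.
The maximum is 10, attained only by Theo.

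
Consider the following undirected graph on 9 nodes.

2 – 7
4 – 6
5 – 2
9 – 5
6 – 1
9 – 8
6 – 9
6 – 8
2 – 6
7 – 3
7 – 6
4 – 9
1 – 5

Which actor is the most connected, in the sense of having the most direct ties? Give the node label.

Degrees — 1:2, 2:3, 3:1, 4:2, 5:3, 6:6, 7:3, 8:2, 9:4.
The maximum is 6, attained only by 6.

6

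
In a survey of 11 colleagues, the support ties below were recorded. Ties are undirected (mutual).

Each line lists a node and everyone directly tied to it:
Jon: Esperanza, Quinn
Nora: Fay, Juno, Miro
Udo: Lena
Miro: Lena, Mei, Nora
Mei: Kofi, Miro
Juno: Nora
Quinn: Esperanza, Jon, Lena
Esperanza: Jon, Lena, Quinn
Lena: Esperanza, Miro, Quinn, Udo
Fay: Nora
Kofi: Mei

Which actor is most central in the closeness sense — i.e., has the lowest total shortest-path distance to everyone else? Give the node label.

Farness (sum of distances to all others) for each node — Esperanza:25, Fay:32, Jon:33, Juno:32, Kofi:34, Lena:19, Mei:25, Miro:18, Nora:23, Quinn:25, Udo:28.
The smallest farness is 18, for Miro, so Miro has the highest closeness.

Miro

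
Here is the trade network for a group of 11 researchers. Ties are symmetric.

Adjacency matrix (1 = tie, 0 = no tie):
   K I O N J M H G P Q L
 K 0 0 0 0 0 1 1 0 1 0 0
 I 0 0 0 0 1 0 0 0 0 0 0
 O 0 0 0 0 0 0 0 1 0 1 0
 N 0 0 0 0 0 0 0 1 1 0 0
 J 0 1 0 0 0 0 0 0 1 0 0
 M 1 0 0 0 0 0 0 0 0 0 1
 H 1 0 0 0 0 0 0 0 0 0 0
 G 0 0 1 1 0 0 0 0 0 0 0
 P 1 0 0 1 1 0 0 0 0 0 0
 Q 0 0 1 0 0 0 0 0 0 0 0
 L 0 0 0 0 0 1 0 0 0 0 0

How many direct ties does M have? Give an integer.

M is directly tied to K and L. That is 2 neighbors, so the degree of M is 2.

2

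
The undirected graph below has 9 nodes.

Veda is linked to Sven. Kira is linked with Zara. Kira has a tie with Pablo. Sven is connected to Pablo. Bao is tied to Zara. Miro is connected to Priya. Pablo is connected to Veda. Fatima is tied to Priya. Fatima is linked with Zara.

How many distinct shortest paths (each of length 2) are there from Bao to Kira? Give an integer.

The shortest distance is 2, and the only length-2 path is Bao–Zara–Kira. So there is exactly 1 shortest path.

1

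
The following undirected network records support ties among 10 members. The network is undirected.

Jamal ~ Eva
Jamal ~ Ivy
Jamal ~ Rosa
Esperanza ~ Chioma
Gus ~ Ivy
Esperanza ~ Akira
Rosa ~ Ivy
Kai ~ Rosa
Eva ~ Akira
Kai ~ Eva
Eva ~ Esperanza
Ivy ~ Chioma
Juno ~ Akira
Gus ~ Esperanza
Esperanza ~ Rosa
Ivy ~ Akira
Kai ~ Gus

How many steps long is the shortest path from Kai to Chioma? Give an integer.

One shortest route is Kai – Gus – Ivy – Chioma, which uses 3 edges, and at distance 2 from Kai we only reach {Akira, Esperanza, Ivy, Jamal}, which does not include Chioma. So d(Kai,Chioma) = 3.

3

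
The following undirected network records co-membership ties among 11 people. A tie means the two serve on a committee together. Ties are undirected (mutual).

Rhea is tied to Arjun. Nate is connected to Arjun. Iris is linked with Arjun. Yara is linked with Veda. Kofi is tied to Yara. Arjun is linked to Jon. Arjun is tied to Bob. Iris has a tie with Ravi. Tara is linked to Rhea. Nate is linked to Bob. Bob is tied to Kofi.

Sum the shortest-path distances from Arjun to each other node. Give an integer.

Distances from Arjun: Bob:1, Iris:1, Jon:1, Kofi:2, Nate:1, Ravi:2, Rhea:1, Tara:2, Veda:4, Yara:3.
Sum = 1 + 1 + 1 + 2 + 1 + 2 + 1 + 2 + 4 + 3 = 18.

18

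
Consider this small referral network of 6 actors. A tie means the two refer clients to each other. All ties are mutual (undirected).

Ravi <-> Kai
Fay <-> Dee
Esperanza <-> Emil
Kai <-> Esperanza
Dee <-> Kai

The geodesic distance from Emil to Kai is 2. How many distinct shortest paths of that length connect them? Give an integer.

The shortest distance is 2, and the only length-2 path is Emil–Esperanza–Kai. So there is exactly 1 shortest path.

1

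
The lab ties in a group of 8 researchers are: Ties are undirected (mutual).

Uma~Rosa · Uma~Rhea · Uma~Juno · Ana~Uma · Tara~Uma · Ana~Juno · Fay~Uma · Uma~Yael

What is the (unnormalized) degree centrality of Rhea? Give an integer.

Rhea is directly tied to Uma. That is 1 neighbor, so the degree of Rhea is 1.

1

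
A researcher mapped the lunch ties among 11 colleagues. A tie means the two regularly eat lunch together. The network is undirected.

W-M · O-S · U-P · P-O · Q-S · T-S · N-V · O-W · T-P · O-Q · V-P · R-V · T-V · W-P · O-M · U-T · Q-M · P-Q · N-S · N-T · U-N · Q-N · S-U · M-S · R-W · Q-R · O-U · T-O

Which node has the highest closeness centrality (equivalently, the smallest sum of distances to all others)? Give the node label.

O

Farness (sum of distances to all others) for each node — M:17, N:16, O:13, P:14, Q:14, R:18, S:14, T:14, U:16, V:17, W:17.
The smallest farness is 13, for O, so O has the highest closeness.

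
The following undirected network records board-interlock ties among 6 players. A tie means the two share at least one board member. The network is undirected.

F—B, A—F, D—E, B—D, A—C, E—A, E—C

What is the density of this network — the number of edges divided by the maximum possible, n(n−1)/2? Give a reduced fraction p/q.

7/15

There are 7 edges and 6 nodes, so the maximum possible is C(6,2) = 15.
Density = 7/15.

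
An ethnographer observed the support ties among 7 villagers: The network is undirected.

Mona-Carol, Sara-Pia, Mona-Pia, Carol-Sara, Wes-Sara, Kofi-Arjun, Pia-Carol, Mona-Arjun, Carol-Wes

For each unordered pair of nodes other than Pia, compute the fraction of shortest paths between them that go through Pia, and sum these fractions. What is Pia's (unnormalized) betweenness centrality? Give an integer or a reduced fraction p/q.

Pairs whose geodesics pass through Pia — Sara–Mona: 1/2; Sara–Arjun: 1/2; Sara–Kofi: 1/2.
All other pairs contribute 0.
Summing the contributions gives betweenness(Pia) = 3/2.

3/2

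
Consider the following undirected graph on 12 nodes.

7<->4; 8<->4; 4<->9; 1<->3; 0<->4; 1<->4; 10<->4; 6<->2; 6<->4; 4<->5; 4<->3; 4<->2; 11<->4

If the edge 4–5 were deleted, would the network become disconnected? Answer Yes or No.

Yes

Without the 4–5 edge there is no alternate route between 4 and 5, so the network disconnects. It is a bridge.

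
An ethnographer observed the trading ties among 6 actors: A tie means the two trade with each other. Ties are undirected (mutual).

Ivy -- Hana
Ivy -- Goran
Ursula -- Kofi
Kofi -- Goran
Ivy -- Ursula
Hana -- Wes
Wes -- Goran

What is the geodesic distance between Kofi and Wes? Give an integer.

One shortest route is Kofi – Goran – Wes, which uses 2 edges, and Kofi and Wes are not directly tied, so nothing shorter exists. So d(Kofi,Wes) = 2.

2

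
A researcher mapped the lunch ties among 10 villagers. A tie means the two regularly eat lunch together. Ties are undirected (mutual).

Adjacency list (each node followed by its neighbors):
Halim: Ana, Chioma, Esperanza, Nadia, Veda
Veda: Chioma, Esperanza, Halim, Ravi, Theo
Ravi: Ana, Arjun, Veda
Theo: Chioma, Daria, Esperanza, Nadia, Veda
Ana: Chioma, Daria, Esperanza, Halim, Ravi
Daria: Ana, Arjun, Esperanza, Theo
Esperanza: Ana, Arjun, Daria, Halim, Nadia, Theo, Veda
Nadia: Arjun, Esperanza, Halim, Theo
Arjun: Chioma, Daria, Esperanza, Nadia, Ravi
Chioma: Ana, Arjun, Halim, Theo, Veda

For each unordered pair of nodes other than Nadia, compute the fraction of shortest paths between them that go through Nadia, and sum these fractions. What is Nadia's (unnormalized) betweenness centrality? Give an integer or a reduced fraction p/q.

5/6

Pairs whose geodesics pass through Nadia — Halim–Theo: 1/4; Halim–Arjun: 1/3; Theo–Arjun: 1/4.
All other pairs contribute 0.
Summing the contributions gives betweenness(Nadia) = 5/6.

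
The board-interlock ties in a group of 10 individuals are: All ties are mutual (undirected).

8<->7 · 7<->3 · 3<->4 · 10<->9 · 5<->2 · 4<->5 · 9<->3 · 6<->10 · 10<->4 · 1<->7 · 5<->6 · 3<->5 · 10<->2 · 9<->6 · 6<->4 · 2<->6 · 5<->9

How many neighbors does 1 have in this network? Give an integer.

1

1 is directly tied to 7. That is 1 neighbor, so the degree of 1 is 1.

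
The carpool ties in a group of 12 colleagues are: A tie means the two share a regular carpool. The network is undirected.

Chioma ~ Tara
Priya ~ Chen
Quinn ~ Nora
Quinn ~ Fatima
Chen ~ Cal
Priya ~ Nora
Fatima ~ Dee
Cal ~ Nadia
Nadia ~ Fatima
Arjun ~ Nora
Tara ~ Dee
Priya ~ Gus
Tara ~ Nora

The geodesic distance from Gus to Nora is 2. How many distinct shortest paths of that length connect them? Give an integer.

1

The shortest distance is 2, and the only length-2 path is Gus–Priya–Nora. So there is exactly 1 shortest path.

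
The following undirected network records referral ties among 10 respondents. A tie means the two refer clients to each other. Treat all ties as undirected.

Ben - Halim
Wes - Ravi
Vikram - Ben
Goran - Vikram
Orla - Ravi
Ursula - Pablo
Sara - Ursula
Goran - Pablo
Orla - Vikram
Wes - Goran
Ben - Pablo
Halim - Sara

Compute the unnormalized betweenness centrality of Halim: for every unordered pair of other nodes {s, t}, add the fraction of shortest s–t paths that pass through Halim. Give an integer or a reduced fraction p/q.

Pairs whose geodesics pass through Halim — Orla–Sara: 1; Ravi–Sara: 1/2; Sara–Ben: 1; Sara–Vikram: 1.
All other pairs contribute 0.
Summing the contributions gives betweenness(Halim) = 7/2.

7/2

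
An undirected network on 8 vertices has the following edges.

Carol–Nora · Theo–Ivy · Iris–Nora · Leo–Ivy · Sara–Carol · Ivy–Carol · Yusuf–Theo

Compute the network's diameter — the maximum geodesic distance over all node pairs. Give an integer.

Eccentricity of each node (its greatest distance to any other): Carol:3, Iris:5, Ivy:3, Leo:4, Nora:4, Sara:4, Theo:4, Yusuf:5.
The maximum eccentricity is 5, realized for instance by the pair Iris–Yusuf via Iris – Nora – Carol – Ivy – Theo – Yusuf. So the diameter is 5.

5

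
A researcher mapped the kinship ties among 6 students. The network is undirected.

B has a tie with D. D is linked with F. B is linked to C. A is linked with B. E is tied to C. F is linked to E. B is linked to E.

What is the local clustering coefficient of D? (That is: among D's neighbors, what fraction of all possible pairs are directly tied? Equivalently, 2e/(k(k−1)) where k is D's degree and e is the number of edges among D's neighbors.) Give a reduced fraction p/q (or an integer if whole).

0

D's neighbors: B and F (k = 2).
Possible neighbor pairs: C(2,2) = 1. Edges among them: none → e = 0.
Clustering(D) = 0/1.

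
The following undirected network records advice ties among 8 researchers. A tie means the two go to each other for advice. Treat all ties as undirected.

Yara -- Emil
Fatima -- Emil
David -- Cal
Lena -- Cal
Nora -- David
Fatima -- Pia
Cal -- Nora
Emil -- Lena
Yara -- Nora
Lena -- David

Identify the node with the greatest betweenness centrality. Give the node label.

Unnormalized betweenness of each node: Cal:1/2, David:1/2, Emil:11, Fatima:6, Lena:6, Nora:2, Pia:0, Yara:3.
Emil has the largest value, 11, making it the main broker — the node through which the most shortest paths run.

Emil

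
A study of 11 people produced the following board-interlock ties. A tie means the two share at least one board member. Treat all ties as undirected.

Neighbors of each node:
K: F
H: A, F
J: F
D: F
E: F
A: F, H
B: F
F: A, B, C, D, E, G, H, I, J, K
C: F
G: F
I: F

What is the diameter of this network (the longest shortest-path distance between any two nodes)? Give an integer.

2

Eccentricity of each node (its greatest distance to any other): A:2, B:2, C:2, D:2, E:2, F:1, G:2, H:2, I:2, J:2, K:2.
The maximum eccentricity is 2, realized for instance by the pair J–A via J – F – A. So the diameter is 2.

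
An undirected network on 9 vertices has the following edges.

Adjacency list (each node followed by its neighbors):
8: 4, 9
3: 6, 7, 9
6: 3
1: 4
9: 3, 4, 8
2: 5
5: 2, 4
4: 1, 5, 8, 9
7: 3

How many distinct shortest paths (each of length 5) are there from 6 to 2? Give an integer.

The shortest distance is 5, and the only length-5 path is 6–3–9–4–5–2. So there is exactly 1 shortest path.

1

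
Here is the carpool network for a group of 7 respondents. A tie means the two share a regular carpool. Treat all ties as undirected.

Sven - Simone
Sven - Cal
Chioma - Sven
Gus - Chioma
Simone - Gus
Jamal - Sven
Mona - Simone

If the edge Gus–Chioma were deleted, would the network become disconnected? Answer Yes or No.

Even without that edge, Gus still reaches Chioma via Gus – Simone – Sven – Chioma, so the network stays connected. Not a bridge.

No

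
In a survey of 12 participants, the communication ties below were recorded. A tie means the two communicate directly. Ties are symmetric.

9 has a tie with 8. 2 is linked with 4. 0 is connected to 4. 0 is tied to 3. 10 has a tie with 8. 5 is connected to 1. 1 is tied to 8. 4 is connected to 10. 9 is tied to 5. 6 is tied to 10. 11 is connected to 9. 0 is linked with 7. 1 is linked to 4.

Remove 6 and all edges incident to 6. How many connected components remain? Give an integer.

6's neighbors (10) remain reachable from one another through other ties, so the rest of the network stays in one piece.

1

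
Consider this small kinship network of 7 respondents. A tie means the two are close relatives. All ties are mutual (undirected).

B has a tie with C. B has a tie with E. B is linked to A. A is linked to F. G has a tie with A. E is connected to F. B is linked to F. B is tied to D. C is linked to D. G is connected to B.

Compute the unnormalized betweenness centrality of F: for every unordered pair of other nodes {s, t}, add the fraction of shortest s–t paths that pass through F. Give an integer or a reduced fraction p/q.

1/2

Pairs whose geodesics pass through F — E–A: 1/2.
All other pairs contribute 0.
Summing the contributions gives betweenness(F) = 1/2.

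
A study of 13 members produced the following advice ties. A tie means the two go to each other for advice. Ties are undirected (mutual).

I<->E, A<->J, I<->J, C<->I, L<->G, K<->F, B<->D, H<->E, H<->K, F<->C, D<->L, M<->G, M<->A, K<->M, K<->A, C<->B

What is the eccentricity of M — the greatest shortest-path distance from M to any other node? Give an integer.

Distances from M: A:1, B:4, C:3, D:3, E:3, F:2, G:1, H:2, I:3, J:2, K:1, L:2.
The largest is 4 (to B), so the eccentricity of M is 4.

4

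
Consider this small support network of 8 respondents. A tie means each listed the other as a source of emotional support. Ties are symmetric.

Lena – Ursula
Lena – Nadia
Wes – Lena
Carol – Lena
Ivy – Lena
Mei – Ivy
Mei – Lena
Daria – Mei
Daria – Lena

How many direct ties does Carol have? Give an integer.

1

Carol is directly tied to Lena. That is 1 neighbor, so the degree of Carol is 1.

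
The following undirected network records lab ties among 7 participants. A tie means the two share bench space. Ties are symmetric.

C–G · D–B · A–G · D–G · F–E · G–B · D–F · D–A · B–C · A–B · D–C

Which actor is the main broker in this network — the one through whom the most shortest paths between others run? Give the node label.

D

Unnormalized betweenness of each node: A:0, B:1/3, C:0, D:25/3, E:0, F:5, G:1/3.
D has the largest value, 25/3, making it the main broker — the node through which the most shortest paths run.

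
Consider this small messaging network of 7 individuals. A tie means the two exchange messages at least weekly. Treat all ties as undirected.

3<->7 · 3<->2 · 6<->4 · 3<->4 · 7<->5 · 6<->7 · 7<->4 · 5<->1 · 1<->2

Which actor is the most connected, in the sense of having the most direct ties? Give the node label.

7

Degrees — 1:2, 2:2, 3:3, 4:3, 5:2, 6:2, 7:4.
The maximum is 4, attained only by 7.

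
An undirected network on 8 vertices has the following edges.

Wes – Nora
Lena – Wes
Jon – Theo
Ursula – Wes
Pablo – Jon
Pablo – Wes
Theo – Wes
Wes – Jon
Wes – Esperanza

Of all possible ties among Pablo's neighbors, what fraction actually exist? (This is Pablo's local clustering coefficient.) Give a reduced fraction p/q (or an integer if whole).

1

Pablo's neighbors: Jon and Wes (k = 2).
Possible neighbor pairs: C(2,2) = 1. Edges among them: Jon–Wes → e = 1.
Clustering(Pablo) = 1/1.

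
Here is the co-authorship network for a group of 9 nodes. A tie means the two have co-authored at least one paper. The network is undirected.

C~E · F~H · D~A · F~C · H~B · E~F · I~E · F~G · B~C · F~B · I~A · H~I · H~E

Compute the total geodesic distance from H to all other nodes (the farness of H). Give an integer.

13

Distances from H: A:2, B:1, C:2, D:3, E:1, F:1, G:2, I:1.
Sum = 2 + 1 + 2 + 3 + 1 + 1 + 2 + 1 = 13.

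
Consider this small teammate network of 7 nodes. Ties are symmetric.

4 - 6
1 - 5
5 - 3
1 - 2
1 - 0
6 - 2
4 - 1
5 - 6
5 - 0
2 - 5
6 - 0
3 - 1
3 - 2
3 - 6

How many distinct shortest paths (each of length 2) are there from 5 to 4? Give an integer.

2

The shortest distance is 2. The length-2 paths are: 5–1–4; 5–6–4.
That gives 2 distinct shortest paths.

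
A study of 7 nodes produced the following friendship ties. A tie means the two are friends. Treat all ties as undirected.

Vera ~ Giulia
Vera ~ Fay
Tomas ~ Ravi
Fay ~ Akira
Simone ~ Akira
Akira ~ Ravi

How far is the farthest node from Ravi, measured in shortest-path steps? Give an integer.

4

Distances from Ravi: Akira:1, Fay:2, Giulia:4, Simone:2, Tomas:1, Vera:3.
The largest is 4 (to Giulia), so the eccentricity of Ravi is 4.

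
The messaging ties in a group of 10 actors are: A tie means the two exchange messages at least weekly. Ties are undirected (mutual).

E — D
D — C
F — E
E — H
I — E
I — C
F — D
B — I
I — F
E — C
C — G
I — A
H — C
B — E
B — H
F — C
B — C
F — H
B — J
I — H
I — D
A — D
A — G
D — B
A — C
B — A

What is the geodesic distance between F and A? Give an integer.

2

One shortest route is F – C – A, which uses 2 edges, and F and A are not directly tied, so nothing shorter exists. So d(F,A) = 2.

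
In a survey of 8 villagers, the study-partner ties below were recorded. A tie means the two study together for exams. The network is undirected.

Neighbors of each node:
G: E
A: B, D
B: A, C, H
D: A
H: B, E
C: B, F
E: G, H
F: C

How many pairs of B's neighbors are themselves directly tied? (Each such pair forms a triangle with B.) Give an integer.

0

B's neighbors are A, C, and H, but none of them are tied to each other, so no triangle contains B.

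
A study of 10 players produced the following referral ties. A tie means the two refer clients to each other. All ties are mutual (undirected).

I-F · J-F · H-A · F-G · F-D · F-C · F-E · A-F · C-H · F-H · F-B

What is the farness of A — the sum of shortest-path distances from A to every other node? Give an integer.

16

Distances from A: B:2, C:2, D:2, E:2, F:1, G:2, H:1, I:2, J:2.
Sum = 2 + 2 + 2 + 2 + 1 + 2 + 1 + 2 + 2 = 16.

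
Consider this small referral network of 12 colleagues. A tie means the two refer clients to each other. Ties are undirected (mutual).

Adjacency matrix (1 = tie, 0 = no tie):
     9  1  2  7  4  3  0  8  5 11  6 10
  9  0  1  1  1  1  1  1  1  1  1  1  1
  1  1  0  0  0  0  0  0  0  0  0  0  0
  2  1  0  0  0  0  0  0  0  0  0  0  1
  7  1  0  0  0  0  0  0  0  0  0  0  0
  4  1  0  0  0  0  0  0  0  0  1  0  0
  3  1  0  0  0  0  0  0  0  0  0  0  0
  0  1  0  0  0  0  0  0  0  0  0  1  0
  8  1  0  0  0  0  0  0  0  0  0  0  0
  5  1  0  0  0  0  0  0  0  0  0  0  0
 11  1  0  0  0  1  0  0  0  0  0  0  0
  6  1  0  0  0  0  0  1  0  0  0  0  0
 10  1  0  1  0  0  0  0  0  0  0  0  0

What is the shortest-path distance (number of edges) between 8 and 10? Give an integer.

2

One shortest route is 8 – 9 – 10, which uses 2 edges, and 8 and 10 are not directly tied, so nothing shorter exists. So d(8,10) = 2.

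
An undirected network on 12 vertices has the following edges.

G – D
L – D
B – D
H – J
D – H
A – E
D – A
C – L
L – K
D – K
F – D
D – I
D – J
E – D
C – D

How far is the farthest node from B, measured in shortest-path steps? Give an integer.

2

Distances from B: A:2, C:2, D:1, E:2, F:2, G:2, H:2, I:2, J:2, K:2, L:2.
The largest is 2 (to E, F, I, J, L, K, H, C, A, and G), so the eccentricity of B is 2.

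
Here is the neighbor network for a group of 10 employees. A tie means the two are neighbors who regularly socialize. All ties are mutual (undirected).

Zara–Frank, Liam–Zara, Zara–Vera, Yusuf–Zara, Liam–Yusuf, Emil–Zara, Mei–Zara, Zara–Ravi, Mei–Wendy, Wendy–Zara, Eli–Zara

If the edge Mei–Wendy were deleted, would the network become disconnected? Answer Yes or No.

No

Even without that edge, Mei still reaches Wendy via Mei – Zara – Wendy, so the network stays connected. Not a bridge.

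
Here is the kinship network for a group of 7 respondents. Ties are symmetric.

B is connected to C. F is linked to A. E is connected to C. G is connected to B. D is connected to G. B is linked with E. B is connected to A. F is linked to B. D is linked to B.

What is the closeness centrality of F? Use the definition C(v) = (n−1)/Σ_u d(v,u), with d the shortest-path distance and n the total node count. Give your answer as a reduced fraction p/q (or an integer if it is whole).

3/5

Distances from F: A:1, B:1, C:2, D:2, E:2, G:2. Sum = 10.
n = 7, so closeness = 6/10 = 3/5.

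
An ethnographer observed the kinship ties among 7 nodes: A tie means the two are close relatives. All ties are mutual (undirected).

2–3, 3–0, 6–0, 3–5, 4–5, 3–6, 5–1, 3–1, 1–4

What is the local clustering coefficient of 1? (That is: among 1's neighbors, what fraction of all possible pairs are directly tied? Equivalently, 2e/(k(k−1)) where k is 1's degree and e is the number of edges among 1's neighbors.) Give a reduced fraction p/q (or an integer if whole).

1's neighbors: 3, 4, and 5 (k = 3).
Possible neighbor pairs: C(3,2) = 3. Edges among them: 3–5, 4–5 → e = 2.
Clustering(1) = 2/3.

2/3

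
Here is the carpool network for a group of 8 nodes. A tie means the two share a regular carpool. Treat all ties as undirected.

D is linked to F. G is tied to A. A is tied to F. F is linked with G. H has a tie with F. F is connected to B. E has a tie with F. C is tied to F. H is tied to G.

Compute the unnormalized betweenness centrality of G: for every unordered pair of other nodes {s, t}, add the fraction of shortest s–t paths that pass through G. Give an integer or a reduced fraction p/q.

Pairs whose geodesics pass through G — A–H: 1/2.
All other pairs contribute 0.
Summing the contributions gives betweenness(G) = 1/2.

1/2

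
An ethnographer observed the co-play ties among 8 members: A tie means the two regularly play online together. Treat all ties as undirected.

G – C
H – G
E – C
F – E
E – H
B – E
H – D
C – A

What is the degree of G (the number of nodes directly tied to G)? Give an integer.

G is directly tied to C and H. That is 2 neighbors, so the degree of G is 2.

2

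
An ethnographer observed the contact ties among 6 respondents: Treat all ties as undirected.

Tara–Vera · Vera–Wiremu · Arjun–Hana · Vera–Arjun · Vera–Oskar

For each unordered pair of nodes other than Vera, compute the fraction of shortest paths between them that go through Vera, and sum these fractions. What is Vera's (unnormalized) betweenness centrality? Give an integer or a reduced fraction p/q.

Pairs whose geodesics pass through Vera — Tara–Oskar: 1; Tara–Hana: 1; Tara–Wiremu: 1; Tara–Arjun: 1; Oskar–Hana: 1; Oskar–Wiremu: 1; Oskar–Arjun: 1; Hana–Wiremu: 1; Wiremu–Arjun: 1.
All other pairs contribute 0.
Summing the contributions gives betweenness(Vera) = 9.

9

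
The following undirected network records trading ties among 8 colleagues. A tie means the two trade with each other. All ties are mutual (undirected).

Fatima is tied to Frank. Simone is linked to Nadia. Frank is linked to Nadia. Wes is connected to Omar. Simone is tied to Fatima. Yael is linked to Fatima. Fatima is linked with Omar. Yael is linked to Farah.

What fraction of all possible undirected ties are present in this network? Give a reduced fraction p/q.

2/7

There are 8 edges and 8 nodes, so the maximum possible is C(8,2) = 28.
Density = 8/28 = 2/7.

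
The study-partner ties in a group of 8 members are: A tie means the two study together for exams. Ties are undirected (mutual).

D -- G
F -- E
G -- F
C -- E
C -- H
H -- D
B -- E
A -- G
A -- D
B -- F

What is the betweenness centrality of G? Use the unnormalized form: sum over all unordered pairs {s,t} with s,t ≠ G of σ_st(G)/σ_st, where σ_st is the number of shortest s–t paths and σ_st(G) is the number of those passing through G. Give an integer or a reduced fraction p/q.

6

Pairs whose geodesics pass through G — B–D: 1; B–A: 1; E–D: 1/2; E–A: 1; H–F: 1/2; D–F: 1; A–F: 1.
All other pairs contribute 0.
Summing the contributions gives betweenness(G) = 6.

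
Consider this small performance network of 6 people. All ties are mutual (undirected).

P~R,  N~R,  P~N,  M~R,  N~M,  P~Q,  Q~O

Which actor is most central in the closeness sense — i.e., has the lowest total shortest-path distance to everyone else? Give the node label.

P

Farness (sum of distances to all others) for each node — M:11, N:8, O:13, P:7, Q:9, R:8.
The smallest farness is 7, for P, so P has the highest closeness.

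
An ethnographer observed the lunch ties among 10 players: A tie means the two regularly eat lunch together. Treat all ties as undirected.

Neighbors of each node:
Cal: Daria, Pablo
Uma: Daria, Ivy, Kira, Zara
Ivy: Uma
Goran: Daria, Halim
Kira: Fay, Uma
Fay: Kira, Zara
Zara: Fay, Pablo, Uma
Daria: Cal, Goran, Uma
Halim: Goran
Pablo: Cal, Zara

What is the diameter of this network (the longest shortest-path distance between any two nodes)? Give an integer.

Eccentricity of each node (its greatest distance to any other): Cal:3, Daria:3, Fay:5, Goran:4, Halim:5, Ivy:4, Kira:4, Pablo:4, Uma:3, Zara:4.
The maximum eccentricity is 5, realized for instance by the pair Halim–Fay via Halim – Goran – Daria – Uma – Zara – Fay. So the diameter is 5.

5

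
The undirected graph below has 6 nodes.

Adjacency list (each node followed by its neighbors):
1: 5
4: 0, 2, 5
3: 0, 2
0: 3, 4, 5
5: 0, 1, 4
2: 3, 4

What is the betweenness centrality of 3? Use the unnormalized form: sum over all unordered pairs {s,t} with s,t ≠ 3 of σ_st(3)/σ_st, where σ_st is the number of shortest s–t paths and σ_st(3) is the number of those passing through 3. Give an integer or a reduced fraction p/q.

1/2

Pairs whose geodesics pass through 3 — 2–0: 1/2.
All other pairs contribute 0.
Summing the contributions gives betweenness(3) = 1/2.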